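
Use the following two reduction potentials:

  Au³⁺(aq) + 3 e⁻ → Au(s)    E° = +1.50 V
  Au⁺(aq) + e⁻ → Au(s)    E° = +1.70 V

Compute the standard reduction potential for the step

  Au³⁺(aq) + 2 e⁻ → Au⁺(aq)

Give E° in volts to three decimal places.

+1.400 V

Sequential free energies add, so n₃E°₃ = n₁E°₁ + n₂E°₂.
With n₃ = 3, and the known step contributing 1×(+1.70) V, the unknown satisfies 2·E° = 3×(+1.50) − 1×(+1.70) = +2.800.
E° = +2.800 / 2 = +1.400 V.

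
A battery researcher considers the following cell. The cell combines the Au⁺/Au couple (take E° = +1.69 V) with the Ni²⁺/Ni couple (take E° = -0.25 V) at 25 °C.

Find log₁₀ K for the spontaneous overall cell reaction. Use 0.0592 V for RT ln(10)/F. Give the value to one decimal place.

65.5

Cathode: Au⁺/Au; anode: Ni²⁺/Ni. E°cell = +1.94 V, n = 2.
log K = nE°cell / 0.0592 = (2)(+1.94) / 0.0592 = 65.5.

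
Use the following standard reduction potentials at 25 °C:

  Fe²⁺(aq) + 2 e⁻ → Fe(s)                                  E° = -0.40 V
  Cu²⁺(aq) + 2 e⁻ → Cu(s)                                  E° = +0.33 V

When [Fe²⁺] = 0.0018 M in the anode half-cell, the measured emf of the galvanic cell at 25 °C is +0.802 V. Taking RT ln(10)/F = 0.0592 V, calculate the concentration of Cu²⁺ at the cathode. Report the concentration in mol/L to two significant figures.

Cu²⁺/Cu is the cathode, Fe²⁺/Fe the anode: E°cell = +0.73 V, n = 2.
Overall reaction: Cu²⁺(aq) + Fe(s) → Cu(s) + Fe²⁺(aq); Q = [Fe²⁺]^1/[Cu²⁺]^1.
From E = E° − (0.0592/n) log Q: log Q = (E° − E)·n/0.0592 = (+0.73 − (+0.802))·2/0.0592 = -2.4324.
So 1·log[Cu²⁺] = 1·log(0.0018) − log Q = -2.7447 − (-2.4324) = -0.3123; [Cu²⁺] = 10^(-0.3123) ≈ 0.49 M.

0.49 M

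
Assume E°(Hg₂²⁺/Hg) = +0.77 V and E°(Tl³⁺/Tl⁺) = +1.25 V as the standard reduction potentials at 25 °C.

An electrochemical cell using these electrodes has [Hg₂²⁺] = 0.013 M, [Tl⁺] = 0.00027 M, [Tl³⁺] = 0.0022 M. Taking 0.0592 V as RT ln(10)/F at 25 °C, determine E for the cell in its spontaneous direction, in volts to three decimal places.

+0.563 V

Tl³⁺/Tl⁺ is the cathode (higher E°), Hg₂²⁺/Hg the anode: E°cell = +1.25 − (+0.77) = +0.48 V, n = 2.
Overall: Tl³⁺(aq) + 2 Hg(l) → Tl⁺(aq) + Hg₂²⁺(aq)
Q = [Tl⁺]·[Hg₂²⁺] / ([Tl³⁺]); log Q = -2.797.
E = E° − (0.0592/n) log Q = +0.48 − (0.0592/2)(-2.797) = +0.563 V.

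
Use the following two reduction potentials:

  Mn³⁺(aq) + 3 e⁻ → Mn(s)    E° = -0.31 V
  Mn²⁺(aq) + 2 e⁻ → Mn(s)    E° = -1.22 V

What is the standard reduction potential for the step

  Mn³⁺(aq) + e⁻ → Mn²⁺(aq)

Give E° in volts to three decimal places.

+1.510 V

Sequential free energies add, so n₃E°₃ = n₁E°₁ + n₂E°₂.
With n₃ = 3, and the known step contributing 2×(-1.22) V, the unknown satisfies 1·E° = 3×(-0.31) − 2×(-1.22) = +1.510.
E° = +1.510 / 1 = +1.510 V.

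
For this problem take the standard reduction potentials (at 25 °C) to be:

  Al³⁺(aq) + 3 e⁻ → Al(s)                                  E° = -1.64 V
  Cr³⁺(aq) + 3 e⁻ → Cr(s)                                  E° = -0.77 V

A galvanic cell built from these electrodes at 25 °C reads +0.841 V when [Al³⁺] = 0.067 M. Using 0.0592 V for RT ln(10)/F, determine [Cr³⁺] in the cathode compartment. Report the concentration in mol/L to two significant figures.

Cr³⁺/Cr is the cathode, Al³⁺/Al the anode: E°cell = +0.87 V, n = 3.
Overall reaction: Cr³⁺(aq) + Al(s) → Cr(s) + Al³⁺(aq); Q = [Al³⁺]^1/[Cr³⁺]^1.
From E = E° − (0.0592/n) log Q: log Q = (E° − E)·n/0.0592 = (+0.87 − (+0.841))·3/0.0592 = 1.4696.
So 1·log[Cr³⁺] = 1·log(0.067) − log Q = -1.1739 − (1.4696) = -2.6435; [Cr³⁺] = 10^(-2.6435) ≈ 0.0023 M.

0.0023 M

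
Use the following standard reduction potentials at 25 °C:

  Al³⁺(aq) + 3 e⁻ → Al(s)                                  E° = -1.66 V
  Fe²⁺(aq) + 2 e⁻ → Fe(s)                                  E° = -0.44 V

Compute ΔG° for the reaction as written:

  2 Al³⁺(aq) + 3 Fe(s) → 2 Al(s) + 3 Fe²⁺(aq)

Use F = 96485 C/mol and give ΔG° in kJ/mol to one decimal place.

+706.3 kJ/mol

As written, Al³⁺/Al is reduced (cathode) and Fe²⁺/Fe is oxidised (anode), so E°cell = (-1.66) − (-0.44) = -1.22 V.
Balancing electrons gives n = 6.
ΔG° = −nFE° = −(6)(96485)(-1.22) = 706,270 J = +706.3 kJ/mol.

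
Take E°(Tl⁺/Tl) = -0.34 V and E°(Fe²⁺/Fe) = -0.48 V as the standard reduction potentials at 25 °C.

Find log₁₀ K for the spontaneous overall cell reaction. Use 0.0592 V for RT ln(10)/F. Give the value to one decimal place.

Cathode: Tl⁺/Tl; anode: Fe²⁺/Fe. E°cell = +0.14 V, n = 2.
log K = nE°cell / 0.0592 = (2)(+0.14) / 0.0592 = 4.7.

4.7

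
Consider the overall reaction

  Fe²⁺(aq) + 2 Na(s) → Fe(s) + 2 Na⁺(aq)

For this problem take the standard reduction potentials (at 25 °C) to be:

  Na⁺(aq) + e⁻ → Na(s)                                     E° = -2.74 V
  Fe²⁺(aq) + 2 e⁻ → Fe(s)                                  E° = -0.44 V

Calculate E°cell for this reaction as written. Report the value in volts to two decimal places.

+2.30 V

The Fe²⁺/Fe couple has the higher reduction potential, so it is the cathode; Na⁺/Na is oxidised at the anode.
E°cell = E°(cathode) − E°(anode) = (-0.44) − (-2.74) = +2.30 V.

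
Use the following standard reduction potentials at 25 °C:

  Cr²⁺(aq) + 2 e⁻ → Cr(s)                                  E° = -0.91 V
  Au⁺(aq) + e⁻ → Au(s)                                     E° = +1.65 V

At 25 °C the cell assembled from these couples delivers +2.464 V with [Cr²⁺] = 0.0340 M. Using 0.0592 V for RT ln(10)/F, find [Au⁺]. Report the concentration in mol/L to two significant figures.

0.0044 M

Au⁺/Au is the cathode, Cr²⁺/Cr the anode: E°cell = +2.56 V, n = 2.
Overall reaction: 2 Au⁺(aq) + Cr(s) → 2 Au(s) + Cr²⁺(aq); Q = [Cr²⁺]^1/[Au⁺]^2.
From E = E° − (0.0592/n) log Q: log Q = (E° − E)·n/0.0592 = (+2.56 − (+2.464))·2/0.0592 = 3.2432.
So 2·log[Au⁺] = 1·log(0.034) − log Q = -1.4685 − (3.2432) = -4.7117; log[Au⁺] = -4.7117 / 2 = -2.3559; [Au⁺] = 10^(-2.3559) ≈ 0.0044 M.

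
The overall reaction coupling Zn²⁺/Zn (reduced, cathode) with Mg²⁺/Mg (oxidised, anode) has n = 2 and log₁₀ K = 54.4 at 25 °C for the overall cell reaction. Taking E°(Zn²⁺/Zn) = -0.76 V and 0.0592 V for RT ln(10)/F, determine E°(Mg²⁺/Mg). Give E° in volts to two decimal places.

E°cell = (0.0592/n)·log K = (0.0592/2)(54.4) = +1.610 V.
Since Zn²⁺/Zn is the cathode and Mg²⁺/Mg the anode, E°cell = E°(Zn²⁺/Zn) − E°(Mg²⁺/Mg).
So E°(Mg²⁺/Mg) = E°(Zn²⁺/Zn) − E°cell = (-0.76) − (+1.610) = -2.37 V.

-2.37 V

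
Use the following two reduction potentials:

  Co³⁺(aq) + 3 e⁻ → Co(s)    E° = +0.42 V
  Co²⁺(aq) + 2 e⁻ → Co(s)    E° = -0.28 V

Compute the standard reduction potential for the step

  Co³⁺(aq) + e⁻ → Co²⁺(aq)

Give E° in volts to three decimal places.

Sequential free energies add, so n₃E°₃ = n₁E°₁ + n₂E°₂.
With n₃ = 3, and the known step contributing 2×(-0.28) V, the unknown satisfies 1·E° = 3×(+0.42) − 2×(-0.28) = +1.820.
E° = +1.820 / 1 = +1.820 V.

+1.820 V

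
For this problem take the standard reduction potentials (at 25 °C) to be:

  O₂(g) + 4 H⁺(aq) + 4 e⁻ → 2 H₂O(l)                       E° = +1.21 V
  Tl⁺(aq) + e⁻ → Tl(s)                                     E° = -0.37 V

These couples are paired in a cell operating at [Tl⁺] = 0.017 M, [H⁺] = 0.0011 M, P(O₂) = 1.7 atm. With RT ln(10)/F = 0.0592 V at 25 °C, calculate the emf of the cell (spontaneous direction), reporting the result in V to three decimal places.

O₂/H₂O is the cathode (higher E°), Tl⁺/Tl the anode: E°cell = +1.21 − (-0.37) = +1.58 V, n = 4.
Overall: O₂(g) + 4 H⁺(aq) + 4 Tl(s) → 2 H₂O(l) + 4 Tl⁺(aq)
Q = [Tl⁺]^4 / (P(O₂)·[H⁺]^4); log Q = 4.526.
E = E° − (0.0592/n) log Q = +1.58 − (0.0592/4)(4.526) = +1.513 V.

+1.513 V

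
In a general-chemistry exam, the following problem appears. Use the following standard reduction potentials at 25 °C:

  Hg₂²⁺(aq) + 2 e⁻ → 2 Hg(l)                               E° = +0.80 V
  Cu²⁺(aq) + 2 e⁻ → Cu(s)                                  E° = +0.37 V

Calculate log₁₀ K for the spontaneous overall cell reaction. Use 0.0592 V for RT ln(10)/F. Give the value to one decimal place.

Cathode: Hg₂²⁺/Hg; anode: Cu²⁺/Cu. E°cell = +0.43 V, n = 2.
log K = nE°cell / 0.0592 = (2)(+0.43) / 0.0592 = 14.5.

14.5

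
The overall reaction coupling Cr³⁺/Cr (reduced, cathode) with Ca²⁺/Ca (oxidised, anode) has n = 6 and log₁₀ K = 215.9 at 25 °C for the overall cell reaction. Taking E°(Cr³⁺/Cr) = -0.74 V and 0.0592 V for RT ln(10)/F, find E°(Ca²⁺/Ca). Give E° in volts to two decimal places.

-2.87 V

E°cell = (0.0592/n)·log K = (0.0592/6)(215.9) = +2.130 V.
Since Cr³⁺/Cr is the cathode and Ca²⁺/Ca the anode, E°cell = E°(Cr³⁺/Cr) − E°(Ca²⁺/Ca).
So E°(Ca²⁺/Ca) = E°(Cr³⁺/Cr) − E°cell = (-0.74) − (+2.130) = -2.87 V.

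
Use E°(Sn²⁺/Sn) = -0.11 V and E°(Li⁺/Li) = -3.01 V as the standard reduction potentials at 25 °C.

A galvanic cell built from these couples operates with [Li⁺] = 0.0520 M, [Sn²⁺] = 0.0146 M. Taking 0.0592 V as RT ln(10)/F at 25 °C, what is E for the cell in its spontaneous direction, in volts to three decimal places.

+2.922 V

Sn²⁺/Sn is the cathode (higher E°), Li⁺/Li the anode: E°cell = -0.11 − (-3.01) = +2.90 V, n = 2.
Overall: Sn²⁺(aq) + 2 Li(s) → Sn(s) + 2 Li⁺(aq)
Q = [Li⁺]^2 / ([Sn²⁺]); log Q = -0.732.
E = E° − (0.0592/n) log Q = +2.90 − (0.0592/2)(-0.732) = +2.922 V.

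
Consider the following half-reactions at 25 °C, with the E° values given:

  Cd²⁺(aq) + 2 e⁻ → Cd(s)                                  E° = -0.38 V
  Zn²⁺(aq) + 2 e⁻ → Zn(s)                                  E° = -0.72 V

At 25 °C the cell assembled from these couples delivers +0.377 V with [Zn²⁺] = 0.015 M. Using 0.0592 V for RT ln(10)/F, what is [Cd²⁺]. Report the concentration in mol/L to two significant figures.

0.27 M

Cd²⁺/Cd is the cathode, Zn²⁺/Zn the anode: E°cell = +0.34 V, n = 2.
Overall reaction: Cd²⁺(aq) + Zn(s) → Cd(s) + Zn²⁺(aq); Q = [Zn²⁺]^1/[Cd²⁺]^1.
From E = E° − (0.0592/n) log Q: log Q = (E° − E)·n/0.0592 = (+0.34 − (+0.377))·2/0.0592 = -1.2500.
So 1·log[Cd²⁺] = 1·log(0.015) − log Q = -1.8239 − (-1.2500) = -0.5739; [Cd²⁺] = 10^(-0.5739) ≈ 0.27 M.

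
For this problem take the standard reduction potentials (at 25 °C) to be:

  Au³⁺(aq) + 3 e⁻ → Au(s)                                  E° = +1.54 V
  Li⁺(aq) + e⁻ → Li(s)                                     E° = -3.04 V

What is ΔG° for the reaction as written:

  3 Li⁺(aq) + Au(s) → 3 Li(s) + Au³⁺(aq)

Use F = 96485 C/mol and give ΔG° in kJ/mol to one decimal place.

+1325.7 kJ/mol

As written, Li⁺/Li is reduced (cathode) and Au³⁺/Au is oxidised (anode), so E°cell = (-3.04) − (+1.54) = -4.58 V.
Balancing electrons gives n = 3.
ΔG° = −nFE° = −(3)(96485)(-4.58) = 1,325,704 J = +1325.7 kJ/mol.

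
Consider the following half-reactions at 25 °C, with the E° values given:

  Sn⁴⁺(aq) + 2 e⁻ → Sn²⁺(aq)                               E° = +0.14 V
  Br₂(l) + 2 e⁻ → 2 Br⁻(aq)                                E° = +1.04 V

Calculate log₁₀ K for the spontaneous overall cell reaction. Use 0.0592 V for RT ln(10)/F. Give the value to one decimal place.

30.4

Cathode: Br₂/Br⁻; anode: Sn⁴⁺/Sn²⁺. E°cell = +0.90 V, n = 2.
log K = nE°cell / 0.0592 = (2)(+0.90) / 0.0592 = 30.4.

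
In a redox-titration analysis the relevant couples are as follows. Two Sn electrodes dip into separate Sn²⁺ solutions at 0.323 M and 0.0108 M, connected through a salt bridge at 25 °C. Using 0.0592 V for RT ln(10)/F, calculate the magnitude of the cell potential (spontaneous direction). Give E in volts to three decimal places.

+0.044 V

For a concentration cell E°cell = 0. The 0.323 M side is the cathode (reduction is favoured where [Sn²⁺] is higher).
With n = 2, E = −(0.0592/2) log([Sn²⁺]ₐₙ/[Sn²⁺]꜀ₐₜ) = −(0.0592/2) log(0.0108/0.323) = −(0.0592/2)(-1.476) = +0.044 V.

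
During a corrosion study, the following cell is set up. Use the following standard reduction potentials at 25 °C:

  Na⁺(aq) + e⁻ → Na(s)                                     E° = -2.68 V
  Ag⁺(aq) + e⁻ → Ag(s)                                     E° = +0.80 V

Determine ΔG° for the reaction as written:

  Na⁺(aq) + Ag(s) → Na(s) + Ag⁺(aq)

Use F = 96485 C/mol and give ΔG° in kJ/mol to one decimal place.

As written, Na⁺/Na is reduced (cathode) and Ag⁺/Ag is oxidised (anode), so E°cell = (-2.68) − (+0.80) = -3.48 V.
Balancing electrons gives n = 1.
ΔG° = −nFE° = −(1)(96485)(-3.48) = 335,768 J = +335.8 kJ/mol.

+335.8 kJ/mol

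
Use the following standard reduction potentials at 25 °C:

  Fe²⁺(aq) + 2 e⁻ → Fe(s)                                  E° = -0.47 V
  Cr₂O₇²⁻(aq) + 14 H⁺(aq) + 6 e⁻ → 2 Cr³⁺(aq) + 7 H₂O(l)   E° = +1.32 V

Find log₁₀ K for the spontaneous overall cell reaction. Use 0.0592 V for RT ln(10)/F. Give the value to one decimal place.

181.4

Cathode: Cr₂O₇²⁻/Cr³⁺; anode: Fe²⁺/Fe. E°cell = +1.79 V, n = 6.
log K = nE°cell / 0.0592 = (6)(+1.79) / 0.0592 = 181.4.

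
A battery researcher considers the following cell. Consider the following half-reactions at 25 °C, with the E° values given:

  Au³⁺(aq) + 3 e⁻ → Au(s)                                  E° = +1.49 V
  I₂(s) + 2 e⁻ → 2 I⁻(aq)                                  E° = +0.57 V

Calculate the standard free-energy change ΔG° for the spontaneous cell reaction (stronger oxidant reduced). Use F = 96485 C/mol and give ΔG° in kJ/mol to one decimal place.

-532.6 kJ/mol

Au³⁺/Au (E° = +1.49 V) is the cathode; I₂/I⁻ (E° = +0.57 V) is the anode, so E°cell = +0.92 V.
Balancing electrons gives n = 6 (lcm of 3 and 2).
ΔG° = −nFE° = −(6)(96485)(+0.92) = -532,597 J = -532.6 kJ/mol.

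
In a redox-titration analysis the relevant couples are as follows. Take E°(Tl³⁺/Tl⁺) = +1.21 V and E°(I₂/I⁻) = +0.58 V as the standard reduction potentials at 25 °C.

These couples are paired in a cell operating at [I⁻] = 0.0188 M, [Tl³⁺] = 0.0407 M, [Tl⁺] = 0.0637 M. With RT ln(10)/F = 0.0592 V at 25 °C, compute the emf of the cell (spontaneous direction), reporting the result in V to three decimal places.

+0.522 V

Tl³⁺/Tl⁺ is the cathode (higher E°), I₂/I⁻ the anode: E°cell = +1.21 − (+0.58) = +0.63 V, n = 2.
Overall: Tl³⁺(aq) + 2 I⁻(aq) → Tl⁺(aq) + I₂(s)
Q = [Tl⁺] / ([Tl³⁺]·[I⁻]^2); log Q = 3.646.
E = E° − (0.0592/n) log Q = +0.63 − (0.0592/2)(3.646) = +0.522 V.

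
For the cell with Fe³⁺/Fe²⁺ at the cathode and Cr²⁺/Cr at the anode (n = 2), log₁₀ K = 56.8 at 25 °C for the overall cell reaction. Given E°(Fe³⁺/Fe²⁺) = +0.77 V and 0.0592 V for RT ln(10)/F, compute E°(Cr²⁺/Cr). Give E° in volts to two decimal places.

-0.91 V

E°cell = (0.0592/n)·log K = (0.0592/2)(56.8) = +1.681 V.
Since Fe³⁺/Fe²⁺ is the cathode and Cr²⁺/Cr the anode, E°cell = E°(Fe³⁺/Fe²⁺) − E°(Cr²⁺/Cr).
So E°(Cr²⁺/Cr) = E°(Fe³⁺/Fe²⁺) − E°cell = (+0.77) − (+1.681) = -0.91 V.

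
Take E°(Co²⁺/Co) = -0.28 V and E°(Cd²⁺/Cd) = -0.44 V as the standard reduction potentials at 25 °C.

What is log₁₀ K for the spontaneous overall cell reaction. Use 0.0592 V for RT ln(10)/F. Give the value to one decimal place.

5.4

Cathode: Co²⁺/Co; anode: Cd²⁺/Cd. E°cell = +0.16 V, n = 2.
log K = nE°cell / 0.0592 = (2)(+0.16) / 0.0592 = 5.4.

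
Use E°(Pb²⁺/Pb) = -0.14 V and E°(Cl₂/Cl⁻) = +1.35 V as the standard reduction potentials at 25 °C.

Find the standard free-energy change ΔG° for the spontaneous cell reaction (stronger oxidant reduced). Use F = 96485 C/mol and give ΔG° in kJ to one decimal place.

Cl₂/Cl⁻ (E° = +1.35 V) is the cathode; Pb²⁺/Pb (E° = -0.14 V) is the anode, so E°cell = +1.49 V.
Balancing electrons gives n = 2 (lcm of 2 and 2).
ΔG° = −nFE° = −(2)(96485)(+1.49) = -287,525 J = -287.5 kJ.

-287.5 kJ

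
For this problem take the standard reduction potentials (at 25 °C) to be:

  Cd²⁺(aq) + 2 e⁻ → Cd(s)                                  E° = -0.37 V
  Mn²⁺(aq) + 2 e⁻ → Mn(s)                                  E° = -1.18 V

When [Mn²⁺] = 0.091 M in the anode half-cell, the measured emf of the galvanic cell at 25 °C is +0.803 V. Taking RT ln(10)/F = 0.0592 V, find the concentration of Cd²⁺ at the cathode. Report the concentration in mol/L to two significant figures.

0.053 M

Cd²⁺/Cd is the cathode, Mn²⁺/Mn the anode: E°cell = +0.81 V, n = 2.
Overall reaction: Cd²⁺(aq) + Mn(s) → Cd(s) + Mn²⁺(aq); Q = [Mn²⁺]^1/[Cd²⁺]^1.
From E = E° − (0.0592/n) log Q: log Q = (E° − E)·n/0.0592 = (+0.81 − (+0.803))·2/0.0592 = 0.2365.
So 1·log[Cd²⁺] = 1·log(0.091) − log Q = -1.0410 − (0.2365) = -1.2775; [Cd²⁺] = 10^(-1.2775) ≈ 0.053 M.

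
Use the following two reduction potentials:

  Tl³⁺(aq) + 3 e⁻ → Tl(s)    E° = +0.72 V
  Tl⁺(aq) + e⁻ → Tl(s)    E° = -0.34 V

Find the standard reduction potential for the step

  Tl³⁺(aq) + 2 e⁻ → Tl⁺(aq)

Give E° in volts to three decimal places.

Sequential free energies add, so n₃E°₃ = n₁E°₁ + n₂E°₂.
With n₃ = 3, and the known step contributing 1×(-0.34) V, the unknown satisfies 2·E° = 3×(+0.72) − 1×(-0.34) = +2.500.
E° = +2.500 / 2 = +1.250 V.

+1.250 V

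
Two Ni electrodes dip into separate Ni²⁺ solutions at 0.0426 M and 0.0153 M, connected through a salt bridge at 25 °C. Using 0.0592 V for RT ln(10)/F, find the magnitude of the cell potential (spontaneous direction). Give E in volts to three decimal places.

+0.013 V

For a concentration cell E°cell = 0. The 0.0426 M side is the cathode (reduction is favoured where [Ni²⁺] is higher).
With n = 2, E = −(0.0592/2) log([Ni²⁺]ₐₙ/[Ni²⁺]꜀ₐₜ) = −(0.0592/2) log(0.0153/0.0426) = −(0.0592/2)(-0.445) = +0.013 V.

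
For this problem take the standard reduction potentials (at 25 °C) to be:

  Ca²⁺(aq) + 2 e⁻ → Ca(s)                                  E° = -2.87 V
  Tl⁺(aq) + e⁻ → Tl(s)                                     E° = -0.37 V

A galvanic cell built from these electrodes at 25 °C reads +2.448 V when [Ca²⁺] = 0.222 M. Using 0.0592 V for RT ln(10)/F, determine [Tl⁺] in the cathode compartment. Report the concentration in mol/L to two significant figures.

Tl⁺/Tl is the cathode, Ca²⁺/Ca the anode: E°cell = +2.50 V, n = 2.
Overall reaction: 2 Tl⁺(aq) + Ca(s) → 2 Tl(s) + Ca²⁺(aq); Q = [Ca²⁺]^1/[Tl⁺]^2.
From E = E° − (0.0592/n) log Q: log Q = (E° − E)·n/0.0592 = (+2.50 − (+2.448))·2/0.0592 = 1.7568.
So 2·log[Tl⁺] = 1·log(0.222) − log Q = -0.6536 − (1.7568) = -2.4104; log[Tl⁺] = -2.4104 / 2 = -1.2052; [Tl⁺] = 10^(-1.2052) ≈ 0.062 M.

0.062 M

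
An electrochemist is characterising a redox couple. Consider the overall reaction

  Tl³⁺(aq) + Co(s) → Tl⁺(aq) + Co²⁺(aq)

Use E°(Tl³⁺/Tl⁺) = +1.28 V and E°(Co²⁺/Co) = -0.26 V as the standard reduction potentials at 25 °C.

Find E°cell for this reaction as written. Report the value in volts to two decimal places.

The Tl³⁺/Tl⁺ couple has the higher reduction potential, so it is the cathode; Co²⁺/Co is oxidised at the anode.
E°cell = E°(cathode) − E°(anode) = (+1.28) − (-0.26) = +1.54 V.

+1.54 V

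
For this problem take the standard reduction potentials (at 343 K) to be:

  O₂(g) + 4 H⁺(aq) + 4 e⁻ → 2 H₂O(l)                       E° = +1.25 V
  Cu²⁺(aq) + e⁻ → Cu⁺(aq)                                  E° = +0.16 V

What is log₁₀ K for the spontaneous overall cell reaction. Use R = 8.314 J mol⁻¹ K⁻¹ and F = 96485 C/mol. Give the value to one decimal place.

64.1

Cathode: O₂/H₂O; anode: Cu²⁺/Cu⁺. E°cell = (+1.25) − (+0.16) = +1.09 V, with n = 4.
ΔG° = −nFE° = −RT ln K, so ln K = nFE°/(RT) = (4)(96485)(+1.09) / ((8.314)(343)) = 147.517.
log₁₀ K = 147.517 / ln 10 = 64.1.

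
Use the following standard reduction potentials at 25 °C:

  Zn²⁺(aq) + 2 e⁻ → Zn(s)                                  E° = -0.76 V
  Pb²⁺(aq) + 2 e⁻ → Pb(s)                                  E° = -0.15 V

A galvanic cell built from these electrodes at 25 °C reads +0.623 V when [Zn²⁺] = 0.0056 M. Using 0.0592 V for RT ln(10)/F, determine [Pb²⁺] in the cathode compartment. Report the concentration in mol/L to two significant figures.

Pb²⁺/Pb is the cathode, Zn²⁺/Zn the anode: E°cell = +0.61 V, n = 2.
Overall reaction: Pb²⁺(aq) + Zn(s) → Pb(s) + Zn²⁺(aq); Q = [Zn²⁺]^1/[Pb²⁺]^1.
From E = E° − (0.0592/n) log Q: log Q = (E° − E)·n/0.0592 = (+0.61 − (+0.623))·2/0.0592 = -0.4392.
So 1·log[Pb²⁺] = 1·log(0.0056) − log Q = -2.2518 − (-0.4392) = -1.8126; [Pb²⁺] = 10^(-1.8126) ≈ 0.015 M.

0.015 M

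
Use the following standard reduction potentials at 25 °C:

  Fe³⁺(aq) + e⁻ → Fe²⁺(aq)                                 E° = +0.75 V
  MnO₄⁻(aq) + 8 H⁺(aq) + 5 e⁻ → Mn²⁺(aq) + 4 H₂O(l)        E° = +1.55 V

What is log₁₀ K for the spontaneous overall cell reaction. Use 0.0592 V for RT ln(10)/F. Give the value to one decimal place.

67.6

Cathode: MnO₄⁻/Mn²⁺; anode: Fe³⁺/Fe²⁺. E°cell = +0.80 V, n = 5.
log K = nE°cell / 0.0592 = (5)(+0.80) / 0.0592 = 67.6.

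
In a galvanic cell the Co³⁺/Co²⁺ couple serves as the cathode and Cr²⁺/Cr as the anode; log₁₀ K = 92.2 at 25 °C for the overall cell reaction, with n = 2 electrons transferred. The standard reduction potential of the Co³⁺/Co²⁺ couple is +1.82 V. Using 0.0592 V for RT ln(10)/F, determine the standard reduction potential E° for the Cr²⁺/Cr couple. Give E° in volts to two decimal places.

-0.91 V

E°cell = (0.0592/n)·log K = (0.0592/2)(92.2) = +2.729 V.
Since Co³⁺/Co²⁺ is the cathode and Cr²⁺/Cr the anode, E°cell = E°(Co³⁺/Co²⁺) − E°(Cr²⁺/Cr).
So E°(Cr²⁺/Cr) = E°(Co³⁺/Co²⁺) − E°cell = (+1.82) − (+2.729) = -0.91 V.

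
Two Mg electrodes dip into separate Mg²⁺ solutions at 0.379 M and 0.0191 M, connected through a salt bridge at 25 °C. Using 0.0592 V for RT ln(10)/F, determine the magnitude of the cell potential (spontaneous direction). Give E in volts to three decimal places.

+0.038 V

For a concentration cell E°cell = 0. The 0.379 M side is the cathode (reduction is favoured where [Mg²⁺] is higher).
With n = 2, E = −(0.0592/2) log([Mg²⁺]ₐₙ/[Mg²⁺]꜀ₐₜ) = −(0.0592/2) log(0.0191/0.379) = −(0.0592/2)(-1.298) = +0.038 V.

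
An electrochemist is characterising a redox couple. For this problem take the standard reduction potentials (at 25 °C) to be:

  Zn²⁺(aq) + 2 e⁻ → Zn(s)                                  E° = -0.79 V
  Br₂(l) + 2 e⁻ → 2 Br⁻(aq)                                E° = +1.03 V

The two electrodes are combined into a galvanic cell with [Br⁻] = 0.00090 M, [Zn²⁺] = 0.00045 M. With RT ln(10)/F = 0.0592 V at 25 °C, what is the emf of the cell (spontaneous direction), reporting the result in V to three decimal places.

+2.099 V

Br₂/Br⁻ is the cathode (higher E°), Zn²⁺/Zn the anode: E°cell = +1.03 − (-0.79) = +1.82 V, n = 2.
Overall: Br₂(l) + Zn(s) → 2 Br⁻(aq) + Zn²⁺(aq)
Q = [Br⁻]^2·[Zn²⁺]; log Q = -9.438.
E = E° − (0.0592/n) log Q = +1.82 − (0.0592/2)(-9.438) = +2.099 V.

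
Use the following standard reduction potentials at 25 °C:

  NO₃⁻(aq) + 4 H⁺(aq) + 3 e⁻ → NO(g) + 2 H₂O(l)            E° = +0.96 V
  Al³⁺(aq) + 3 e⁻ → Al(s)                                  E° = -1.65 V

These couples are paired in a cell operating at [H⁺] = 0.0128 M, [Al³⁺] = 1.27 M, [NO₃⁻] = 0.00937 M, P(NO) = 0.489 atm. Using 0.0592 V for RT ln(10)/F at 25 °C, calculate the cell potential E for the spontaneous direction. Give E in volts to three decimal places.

+2.425 V

NO₃⁻/NO is the cathode (higher E°), Al³⁺/Al the anode: E°cell = +0.96 − (-1.65) = +2.61 V, n = 3.
Overall: NO₃⁻(aq) + 4 H⁺(aq) + Al(s) → NO(g) + 2 H₂O(l) + Al³⁺(aq)
Q = P(NO)·[Al³⁺] / ([NO₃⁻]·[H⁺]^4); log Q = 9.393.
E = E° − (0.0592/n) log Q = +2.61 − (0.0592/3)(9.393) = +2.425 V.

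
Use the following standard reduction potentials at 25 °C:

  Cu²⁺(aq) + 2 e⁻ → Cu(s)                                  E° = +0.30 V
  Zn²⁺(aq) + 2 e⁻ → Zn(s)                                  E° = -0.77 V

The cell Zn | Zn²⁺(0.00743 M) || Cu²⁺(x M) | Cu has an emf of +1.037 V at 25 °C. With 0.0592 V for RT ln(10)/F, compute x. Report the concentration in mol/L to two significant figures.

Cu²⁺/Cu is the cathode, Zn²⁺/Zn the anode: E°cell = +1.07 V, n = 2.
Overall reaction: Cu²⁺(aq) + Zn(s) → Cu(s) + Zn²⁺(aq); Q = [Zn²⁺]^1/[Cu²⁺]^1.
From E = E° − (0.0592/n) log Q: log Q = (E° − E)·n/0.0592 = (+1.07 − (+1.037))·2/0.0592 = 1.1149.
So 1·log[Cu²⁺] = 1·log(0.00743) − log Q = -2.1290 − (1.1149) = -3.2439; [Cu²⁺] = 10^(-3.2439) ≈ 0.00057 M.

0.00057 M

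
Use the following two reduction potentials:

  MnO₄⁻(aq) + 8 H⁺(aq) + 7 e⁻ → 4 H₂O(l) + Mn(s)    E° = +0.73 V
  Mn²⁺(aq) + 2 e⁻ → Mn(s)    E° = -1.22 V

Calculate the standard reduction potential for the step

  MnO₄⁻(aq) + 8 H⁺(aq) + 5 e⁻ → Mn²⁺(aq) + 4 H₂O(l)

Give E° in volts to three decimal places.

Sequential free energies add, so n₃E°₃ = n₁E°₁ + n₂E°₂.
With n₃ = 7, and the known step contributing 2×(-1.22) V, the unknown satisfies 5·E° = 7×(+0.73) − 2×(-1.22) = +7.550.
E° = +7.550 / 5 = +1.510 V.

+1.510 V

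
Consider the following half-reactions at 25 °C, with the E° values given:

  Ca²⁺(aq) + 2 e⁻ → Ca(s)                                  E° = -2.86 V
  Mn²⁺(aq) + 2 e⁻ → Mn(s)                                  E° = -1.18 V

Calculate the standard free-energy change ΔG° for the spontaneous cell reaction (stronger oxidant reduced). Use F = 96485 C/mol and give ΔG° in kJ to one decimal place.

-324.2 kJ

Mn²⁺/Mn (E° = -1.18 V) is the cathode; Ca²⁺/Ca (E° = -2.86 V) is the anode, so E°cell = +1.68 V.
Balancing electrons gives n = 2 (lcm of 2 and 2).
ΔG° = −nFE° = −(2)(96485)(+1.68) = -324,190 J = -324.2 kJ.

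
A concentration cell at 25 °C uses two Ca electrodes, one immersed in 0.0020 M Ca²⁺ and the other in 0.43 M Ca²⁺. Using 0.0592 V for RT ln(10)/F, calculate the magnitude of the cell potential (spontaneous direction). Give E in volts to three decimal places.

For a concentration cell E°cell = 0. The 0.43 M side is the cathode (reduction is favoured where [Ca²⁺] is higher).
With n = 2, E = −(0.0592/2) log([Ca²⁺]ₐₙ/[Ca²⁺]꜀ₐₜ) = −(0.0592/2) log(0.002/0.43) = −(0.0592/2)(-2.332) = +0.069 V.

+0.069 V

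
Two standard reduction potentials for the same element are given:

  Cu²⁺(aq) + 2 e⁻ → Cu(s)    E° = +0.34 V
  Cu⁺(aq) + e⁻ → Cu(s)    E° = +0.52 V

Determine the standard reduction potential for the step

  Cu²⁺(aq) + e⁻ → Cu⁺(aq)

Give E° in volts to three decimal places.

Sequential free energies add, so n₃E°₃ = n₁E°₁ + n₂E°₂.
With n₃ = 2, and the known step contributing 1×(+0.52) V, the unknown satisfies 1·E° = 2×(+0.34) − 1×(+0.52) = +0.160.
E° = +0.160 / 1 = +0.160 V.

+0.160 V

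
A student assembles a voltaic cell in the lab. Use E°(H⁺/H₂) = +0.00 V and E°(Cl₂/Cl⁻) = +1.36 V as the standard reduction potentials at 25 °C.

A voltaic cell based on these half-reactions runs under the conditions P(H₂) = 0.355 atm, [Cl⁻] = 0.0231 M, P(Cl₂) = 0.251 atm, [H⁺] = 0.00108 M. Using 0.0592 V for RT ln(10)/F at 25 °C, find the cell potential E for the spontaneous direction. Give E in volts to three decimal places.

Cl₂/Cl⁻ is the cathode (higher E°), H⁺/H₂ the anode: E°cell = +1.36 − (+0.00) = +1.36 V, n = 2.
Overall: Cl₂(g) + H₂(g) → 2 Cl⁻(aq) + 2 H⁺(aq)
Q = [Cl⁻]^2·[H⁺]^2 / (P(Cl₂)·P(H₂)); log Q = -8.156.
E = E° − (0.0592/n) log Q = +1.36 − (0.0592/2)(-8.156) = +1.601 V.

+1.601 V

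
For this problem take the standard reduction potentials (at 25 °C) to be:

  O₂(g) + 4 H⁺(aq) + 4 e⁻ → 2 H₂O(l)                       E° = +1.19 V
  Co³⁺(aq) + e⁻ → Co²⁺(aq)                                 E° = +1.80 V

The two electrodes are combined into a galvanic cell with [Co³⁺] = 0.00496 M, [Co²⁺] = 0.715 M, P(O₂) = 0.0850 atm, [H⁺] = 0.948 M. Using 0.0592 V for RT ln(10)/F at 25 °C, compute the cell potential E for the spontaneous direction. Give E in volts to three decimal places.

Co³⁺/Co²⁺ is the cathode (higher E°), O₂/H₂O the anode: E°cell = +1.80 − (+1.19) = +0.61 V, n = 4.
Overall: 4 Co³⁺(aq) + 2 H₂O(l) → 4 Co²⁺(aq) + O₂(g) + 4 H⁺(aq)
Q = [Co²⁺]^4·P(O₂)·[H⁺]^4 / ([Co³⁺]^4); log Q = 7.472.
E = E° − (0.0592/n) log Q = +0.61 − (0.0592/4)(7.472) = +0.499 V.

+0.499 V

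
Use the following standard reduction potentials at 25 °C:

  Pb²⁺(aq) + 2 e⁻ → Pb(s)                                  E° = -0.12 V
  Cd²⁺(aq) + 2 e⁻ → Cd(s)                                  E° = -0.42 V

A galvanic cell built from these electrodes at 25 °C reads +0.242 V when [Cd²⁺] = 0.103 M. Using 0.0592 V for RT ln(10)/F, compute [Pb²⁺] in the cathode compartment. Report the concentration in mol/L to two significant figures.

Pb²⁺/Pb is the cathode, Cd²⁺/Cd the anode: E°cell = +0.30 V, n = 2.
Overall reaction: Pb²⁺(aq) + Cd(s) → Pb(s) + Cd²⁺(aq); Q = [Cd²⁺]^1/[Pb²⁺]^1.
From E = E° − (0.0592/n) log Q: log Q = (E° − E)·n/0.0592 = (+0.30 − (+0.242))·2/0.0592 = 1.9595.
So 1·log[Pb²⁺] = 1·log(0.103) − log Q = -0.9872 − (1.9595) = -2.9467; [Pb²⁺] = 10^(-2.9467) ≈ 0.0011 M.

0.0011 M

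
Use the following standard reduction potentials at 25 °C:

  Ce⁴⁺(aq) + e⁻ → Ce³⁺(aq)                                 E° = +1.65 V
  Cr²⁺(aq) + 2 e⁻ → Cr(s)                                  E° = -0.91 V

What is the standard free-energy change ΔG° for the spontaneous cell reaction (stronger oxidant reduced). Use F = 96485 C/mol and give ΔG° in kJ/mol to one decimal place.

Ce⁴⁺/Ce³⁺ (E° = +1.65 V) is the cathode; Cr²⁺/Cr (E° = -0.91 V) is the anode, so E°cell = +2.56 V.
Balancing electrons gives n = 2 (lcm of 1 and 2).
ΔG° = −nFE° = −(2)(96485)(+2.56) = -494,003 J = -494.0 kJ/mol.

-494.0 kJ/mol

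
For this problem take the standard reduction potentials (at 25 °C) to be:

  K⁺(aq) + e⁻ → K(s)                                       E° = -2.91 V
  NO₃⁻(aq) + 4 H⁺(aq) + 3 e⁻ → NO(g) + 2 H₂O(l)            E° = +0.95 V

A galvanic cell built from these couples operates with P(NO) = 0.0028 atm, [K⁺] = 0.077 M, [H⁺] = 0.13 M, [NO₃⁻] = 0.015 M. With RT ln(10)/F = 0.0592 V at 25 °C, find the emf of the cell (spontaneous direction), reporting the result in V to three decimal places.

+3.870 V

NO₃⁻/NO is the cathode (higher E°), K⁺/K the anode: E°cell = +0.95 − (-2.91) = +3.86 V, n = 3.
Overall: NO₃⁻(aq) + 4 H⁺(aq) + 3 K(s) → NO(g) + 2 H₂O(l) + 3 K⁺(aq)
Q = P(NO)·[K⁺]^3 / ([NO₃⁻]·[H⁺]^4); log Q = -0.525.
E = E° − (0.0592/n) log Q = +3.86 − (0.0592/3)(-0.525) = +3.870 V.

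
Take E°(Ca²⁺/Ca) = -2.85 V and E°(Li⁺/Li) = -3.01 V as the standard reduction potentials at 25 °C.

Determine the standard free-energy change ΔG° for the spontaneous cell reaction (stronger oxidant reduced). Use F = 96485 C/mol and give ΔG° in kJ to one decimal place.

-30.9 kJ

Ca²⁺/Ca (E° = -2.85 V) is the cathode; Li⁺/Li (E° = -3.01 V) is the anode, so E°cell = +0.16 V.
Balancing electrons gives n = 2 (lcm of 2 and 1).
ΔG° = −nFE° = −(2)(96485)(+0.16) = -30,875 J = -30.9 kJ.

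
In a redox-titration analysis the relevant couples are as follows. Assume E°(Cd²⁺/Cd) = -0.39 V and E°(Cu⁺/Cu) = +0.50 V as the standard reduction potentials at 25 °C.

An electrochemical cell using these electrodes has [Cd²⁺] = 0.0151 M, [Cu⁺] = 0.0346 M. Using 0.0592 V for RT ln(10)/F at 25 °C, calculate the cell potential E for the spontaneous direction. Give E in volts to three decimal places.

Cu⁺/Cu is the cathode (higher E°), Cd²⁺/Cd the anode: E°cell = +0.50 − (-0.39) = +0.89 V, n = 2.
Overall: 2 Cu⁺(aq) + Cd(s) → 2 Cu(s) + Cd²⁺(aq)
Q = [Cd²⁺] / ([Cu⁺]^2); log Q = 1.101.
E = E° − (0.0592/n) log Q = +0.89 − (0.0592/2)(1.101) = +0.857 V.

+0.857 V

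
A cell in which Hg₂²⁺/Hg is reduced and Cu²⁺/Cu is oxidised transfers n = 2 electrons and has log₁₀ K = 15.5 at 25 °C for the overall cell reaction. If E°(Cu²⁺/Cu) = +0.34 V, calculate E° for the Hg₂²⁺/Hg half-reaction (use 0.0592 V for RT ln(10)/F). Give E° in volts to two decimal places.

E°cell = (0.0592/n)·log K = (0.0592/2)(15.5) = +0.459 V.
Since Hg₂²⁺/Hg is the cathode and Cu²⁺/Cu the anode, E°cell = E°(Hg₂²⁺/Hg) − E°(Cu²⁺/Cu).
So E°(Hg₂²⁺/Hg) = E°cell + E°(Cu²⁺/Cu) = +0.459 + (+0.34) = +0.80 V.

+0.80 V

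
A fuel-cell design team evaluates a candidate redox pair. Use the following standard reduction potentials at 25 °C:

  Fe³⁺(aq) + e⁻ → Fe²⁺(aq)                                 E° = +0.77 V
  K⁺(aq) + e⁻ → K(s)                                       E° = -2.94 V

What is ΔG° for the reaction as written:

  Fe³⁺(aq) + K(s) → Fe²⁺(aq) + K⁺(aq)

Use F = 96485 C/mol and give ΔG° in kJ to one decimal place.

As written, Fe³⁺/Fe²⁺ is reduced (cathode) and K⁺/K is oxidised (anode), so E°cell = (+0.77) − (-2.94) = +3.71 V.
Balancing electrons gives n = 1.
ΔG° = −nFE° = −(1)(96485)(+3.71) = -357,959 J = -358.0 kJ.

-358.0 kJ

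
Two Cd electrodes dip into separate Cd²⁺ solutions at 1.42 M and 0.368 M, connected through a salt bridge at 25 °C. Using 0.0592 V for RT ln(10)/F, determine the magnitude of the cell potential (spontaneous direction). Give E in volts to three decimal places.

+0.017 V

For a concentration cell E°cell = 0. The 1.42 M side is the cathode (reduction is favoured where [Cd²⁺] is higher).
With n = 2, E = −(0.0592/2) log([Cd²⁺]ₐₙ/[Cd²⁺]꜀ₐₜ) = −(0.0592/2) log(0.368/1.42) = −(0.0592/2)(-0.586) = +0.017 V.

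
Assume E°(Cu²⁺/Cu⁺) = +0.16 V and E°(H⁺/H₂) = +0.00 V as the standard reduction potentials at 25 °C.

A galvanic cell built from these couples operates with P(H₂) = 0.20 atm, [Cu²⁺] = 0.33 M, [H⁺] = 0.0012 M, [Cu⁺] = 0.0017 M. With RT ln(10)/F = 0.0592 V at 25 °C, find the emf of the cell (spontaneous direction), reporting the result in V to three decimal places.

Cu²⁺/Cu⁺ is the cathode (higher E°), H⁺/H₂ the anode: E°cell = +0.16 − (+0.00) = +0.16 V, n = 2.
Overall: 2 Cu²⁺(aq) + H₂(g) → 2 Cu⁺(aq) + 2 H⁺(aq)
Q = [Cu⁺]^2·[H⁺]^2 / ([Cu²⁺]^2·P(H₂)); log Q = -9.719.
E = E° − (0.0592/n) log Q = +0.16 − (0.0592/2)(-9.719) = +0.448 V.

+0.448 V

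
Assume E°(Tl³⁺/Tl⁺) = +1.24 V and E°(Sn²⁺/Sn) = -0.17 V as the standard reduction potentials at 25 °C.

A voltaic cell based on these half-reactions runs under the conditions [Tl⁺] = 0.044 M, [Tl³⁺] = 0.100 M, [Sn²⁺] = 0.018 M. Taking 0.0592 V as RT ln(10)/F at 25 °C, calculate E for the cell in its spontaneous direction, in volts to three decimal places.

+1.472 V

Tl³⁺/Tl⁺ is the cathode (higher E°), Sn²⁺/Sn the anode: E°cell = +1.24 − (-0.17) = +1.41 V, n = 2.
Overall: Tl³⁺(aq) + Sn(s) → Tl⁺(aq) + Sn²⁺(aq)
Q = [Tl⁺]·[Sn²⁺] / ([Tl³⁺]); log Q = -2.101.
E = E° − (0.0592/n) log Q = +1.41 − (0.0592/2)(-2.101) = +1.472 V.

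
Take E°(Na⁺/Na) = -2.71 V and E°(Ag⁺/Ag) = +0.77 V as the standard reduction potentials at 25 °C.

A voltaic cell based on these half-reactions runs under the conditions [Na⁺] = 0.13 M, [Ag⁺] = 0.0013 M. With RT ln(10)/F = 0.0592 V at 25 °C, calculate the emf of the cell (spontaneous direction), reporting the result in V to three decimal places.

Ag⁺/Ag is the cathode (higher E°), Na⁺/Na the anode: E°cell = +0.77 − (-2.71) = +3.48 V, n = 1.
Overall: Ag⁺(aq) + Na(s) → Ag(s) + Na⁺(aq)
Q = [Na⁺] / ([Ag⁺]); log Q = 2.000.
E = E° − (0.0592/n) log Q = +3.48 − (0.0592/1)(2.000) = +3.362 V.

+3.362 V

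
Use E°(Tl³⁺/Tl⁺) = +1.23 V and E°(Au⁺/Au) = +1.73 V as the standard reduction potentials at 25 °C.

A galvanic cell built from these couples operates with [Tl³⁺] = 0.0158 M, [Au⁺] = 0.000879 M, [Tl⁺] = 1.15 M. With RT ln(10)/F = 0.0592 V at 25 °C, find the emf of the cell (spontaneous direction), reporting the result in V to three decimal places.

Au⁺/Au is the cathode (higher E°), Tl³⁺/Tl⁺ the anode: E°cell = +1.73 − (+1.23) = +0.50 V, n = 2.
Overall: 2 Au⁺(aq) + Tl⁺(aq) → 2 Au(s) + Tl³⁺(aq)
Q = [Tl³⁺] / ([Au⁺]^2·[Tl⁺]); log Q = 4.250.
E = E° − (0.0592/n) log Q = +0.50 − (0.0592/2)(4.250) = +0.374 V.

+0.374 V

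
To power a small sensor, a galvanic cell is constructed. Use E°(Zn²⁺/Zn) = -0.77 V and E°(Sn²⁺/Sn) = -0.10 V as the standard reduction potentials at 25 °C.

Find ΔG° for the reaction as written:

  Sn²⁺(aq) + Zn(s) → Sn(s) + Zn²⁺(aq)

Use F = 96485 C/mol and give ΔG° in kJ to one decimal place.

As written, Sn²⁺/Sn is reduced (cathode) and Zn²⁺/Zn is oxidised (anode), so E°cell = (-0.10) − (-0.77) = +0.67 V.
Balancing electrons gives n = 2.
ΔG° = −nFE° = −(2)(96485)(+0.67) = -129,290 J = -129.3 kJ.

-129.3 kJ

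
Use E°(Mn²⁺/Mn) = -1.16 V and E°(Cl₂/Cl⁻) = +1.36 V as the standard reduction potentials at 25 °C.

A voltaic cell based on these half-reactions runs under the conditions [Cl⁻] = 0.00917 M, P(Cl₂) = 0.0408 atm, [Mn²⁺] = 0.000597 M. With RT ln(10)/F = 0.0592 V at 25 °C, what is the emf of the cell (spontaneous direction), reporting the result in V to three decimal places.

+2.695 V

Cl₂/Cl⁻ is the cathode (higher E°), Mn²⁺/Mn the anode: E°cell = +1.36 − (-1.16) = +2.52 V, n = 2.
Overall: Cl₂(g) + Mn(s) → 2 Cl⁻(aq) + Mn²⁺(aq)
Q = [Cl⁻]^2·[Mn²⁺] / (P(Cl₂)); log Q = -5.910.
E = E° − (0.0592/n) log Q = +2.52 − (0.0592/2)(-5.910) = +2.695 V.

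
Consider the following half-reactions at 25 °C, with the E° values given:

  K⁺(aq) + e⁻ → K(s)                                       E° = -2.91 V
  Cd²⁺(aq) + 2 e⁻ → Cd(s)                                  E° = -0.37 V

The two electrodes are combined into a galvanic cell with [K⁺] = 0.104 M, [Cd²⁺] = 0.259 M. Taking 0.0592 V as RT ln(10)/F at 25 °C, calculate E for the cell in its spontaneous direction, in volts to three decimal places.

+2.581 V

Cd²⁺/Cd is the cathode (higher E°), K⁺/K the anode: E°cell = -0.37 − (-2.91) = +2.54 V, n = 2.
Overall: Cd²⁺(aq) + 2 K(s) → Cd(s) + 2 K⁺(aq)
Q = [K⁺]^2 / ([Cd²⁺]); log Q = -1.379.
E = E° − (0.0592/n) log Q = +2.54 − (0.0592/2)(-1.379) = +2.581 V.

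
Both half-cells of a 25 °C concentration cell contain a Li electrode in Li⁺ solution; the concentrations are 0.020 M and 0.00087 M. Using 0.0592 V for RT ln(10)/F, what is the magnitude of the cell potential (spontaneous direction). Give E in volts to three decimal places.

For a concentration cell E°cell = 0. The 0.020 M side is the cathode (reduction is favoured where [Li⁺] is higher).
With n = 1, E = −(0.0592/1) log([Li⁺]ₐₙ/[Li⁺]꜀ₐₜ) = −(0.0592/1) log(0.00087/0.02) = −(0.0592/1)(-1.362) = +0.081 V.

+0.081 V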